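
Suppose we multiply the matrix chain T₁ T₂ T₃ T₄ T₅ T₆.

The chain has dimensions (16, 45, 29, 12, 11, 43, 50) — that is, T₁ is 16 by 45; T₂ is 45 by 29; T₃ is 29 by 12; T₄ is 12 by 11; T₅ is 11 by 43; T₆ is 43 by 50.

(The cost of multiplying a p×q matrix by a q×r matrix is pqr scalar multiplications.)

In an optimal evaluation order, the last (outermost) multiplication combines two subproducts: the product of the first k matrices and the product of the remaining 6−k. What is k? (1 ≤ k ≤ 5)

Adjacent pairs: T₁T₂ = 16·45·29 = 20880; T₂T₃ = 45·29·12 = 15660; T₃T₄ = 29·12·11 = 3828; T₄T₅ = 12·11·43 = 5676; T₅T₆ = 11·43·50 = 23650.
Length 3: T₁..T₃: k=1: 0+15660+16·45·12=24300; k=2: 20880+0+16·29·12=26448 → min 24300 | T₂..T₄: k=2: 0+3828+45·29·11=18183; k=3: 15660+0+45·12·11=21600 → min 18183 | T₃..T₅: k=3: 0+5676+29·12·43=20640; k=4: 3828+0+29·11·43=17545 → min 17545 | T₄..T₆: k=4: 0+23650+12·11·50=30250; k=5: 5676+0+12·43·50=31476 → min 30250.
Length 4: T₁..T₄: k=1: 0+18183+16·45·11=26103; k=2: 20880+3828+16·29·11=29812; k=3: 24300+0+16·12·11=26412 → min 26103 | T₂..T₅: k=2: 0+17545+45·29·43=73660; k=3: 15660+5676+45·12·43=44556; k=4: 18183+0+45·11·43=39468 → min 39468 | T₃..T₆: k=3: 0+30250+29·12·50=47650; k=4: 3828+23650+29·11·50=43428; k=5: 17545+0+29·43·50=79895 → min 43428.
Length 5: T₁..T₅: k=1: 0+39468+16·45·43=70428; k=2: 20880+17545+16·29·43=58377; k=3: 24300+5676+16·12·43=38232; k=4: 26103+0+16·11·43=33671 → min 33671 | T₂..T₆: k=2: 0+43428+45·29·50=108678; k=3: 15660+30250+45·12·50=72910; k=4: 18183+23650+45·11·50=66583; k=5: 39468+0+45·43·50=136218 → min 66583.
Top-level splits: k=1: (T₁..T₁)·(T₂..T₆) → 0+66583+16·45·50 = 102583; k=2: (T₁..T₂)·(T₃..T₆) → 20880+43428+16·29·50 = 87508; k=3: (T₁..T₃)·(T₄..T₆) → 24300+30250+16·12·50 = 64150; k=4: (T₁..T₄)·(T₅..T₆) → 26103+23650+16·11·50 = 58553; k=5: (T₁..T₅)·(T₆..T₆) → 33671+0+16·43·50 = 68071.
Best split is after T₄, i.e. k = 4.

4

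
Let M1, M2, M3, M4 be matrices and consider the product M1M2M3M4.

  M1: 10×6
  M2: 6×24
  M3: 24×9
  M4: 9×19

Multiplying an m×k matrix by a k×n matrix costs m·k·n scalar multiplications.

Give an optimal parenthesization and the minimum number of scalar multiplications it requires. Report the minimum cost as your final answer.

3462

Adjacent pairs: M1M2 = 10·6·24 = 1440; M2M3 = 6·24·9 = 1296; M3M4 = 24·9·19 = 4104.
Length 3: M1..M3: k=1: 0+1296+10·6·9=1836; k=2: 1440+0+10·24·9=3600 → min 1836 | M2..M4: k=2: 0+4104+6·24·19=6840; k=3: 1296+0+6·9·19=2322 → min 2322.
Length 4: M1..M4: k=1: 0+2322+10·6·19=3462; k=2: 1440+4104+10·24·19=10104; k=3: 1836+0+10·9·19=3546 → min 3462.
Optimal parenthesization: (M1((M2M3)M4)) with cost 3462.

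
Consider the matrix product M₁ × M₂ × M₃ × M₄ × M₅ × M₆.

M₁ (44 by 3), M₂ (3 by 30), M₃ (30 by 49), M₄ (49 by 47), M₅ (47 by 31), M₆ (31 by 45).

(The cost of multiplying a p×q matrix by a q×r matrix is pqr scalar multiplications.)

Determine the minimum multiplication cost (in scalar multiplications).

25815

Adjacent pairs: M₁M₂ = 44·3·30 = 3960; M₂M₃ = 3·30·49 = 4410; M₃M₄ = 30·49·47 = 69090; M₄M₅ = 49·47·31 = 71393; M₅M₆ = 47·31·45 = 65565.
Length 3: M₁..M₃: k=1: 0+4410+44·3·49=10878; k=2: 3960+0+44·30·49=68640 → min 10878 | M₂..M₄: k=2: 0+69090+3·30·47=73320; k=3: 4410+0+3·49·47=11319 → min 11319 | M₃..M₅: k=3: 0+71393+30·49·31=116963; k=4: 69090+0+30·47·31=112800 → min 112800 | M₄..M₆: k=4: 0+65565+49·47·45=169200; k=5: 71393+0+49·31·45=139748 → min 139748.
Length 4: M₁..M₄: k=1: 0+11319+44·3·47=17523; k=2: 3960+69090+44·30·47=135090; k=3: 10878+0+44·49·47=112210 → min 17523 | M₂..M₅: k=2: 0+112800+3·30·31=115590; k=3: 4410+71393+3·49·31=80360; k=4: 11319+0+3·47·31=15690 → min 15690 | M₃..M₆: k=3: 0+139748+30·49·45=205898; k=4: 69090+65565+30·47·45=198105; k=5: 112800+0+30·31·45=154650 → min 154650.
Length 5: M₁..M₅: k=1: 0+15690+44·3·31=19782; k=2: 3960+112800+44·30·31=157680; k=3: 10878+71393+44·49·31=149107; k=4: 17523+0+44·47·31=81631 → min 19782 | M₂..M₆: k=2: 0+154650+3·30·45=158700; k=3: 4410+139748+3·49·45=150773; k=4: 11319+65565+3·47·45=83229; k=5: 15690+0+3·31·45=19875 → min 19875.
Length 6: M₁..M₆: k=1: 0+19875+44·3·45=25815; k=2: 3960+154650+44·30·45=218010; k=3: 10878+139748+44·49·45=247646; k=4: 17523+65565+44·47·45=176148; k=5: 19782+0+44·31·45=81162 → min 25815.
Optimal order: (M₁ × ((((M₂ × M₃) × M₄) × M₅) × M₆)) with cost 25815.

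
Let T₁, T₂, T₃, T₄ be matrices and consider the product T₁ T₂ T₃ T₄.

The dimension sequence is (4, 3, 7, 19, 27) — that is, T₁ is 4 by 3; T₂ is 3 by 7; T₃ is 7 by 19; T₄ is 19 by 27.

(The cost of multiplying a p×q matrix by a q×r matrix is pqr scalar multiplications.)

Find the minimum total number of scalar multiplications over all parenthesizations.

Adjacent pairs: T₁T₂ = 4·3·7 = 84; T₂T₃ = 3·7·19 = 399; T₃T₄ = 7·19·27 = 3591.
Length 3: T₁..T₃: k=1: 0+399+4·3·19=627; k=2: 84+0+4·7·19=616 → min 616 | T₂..T₄: k=2: 0+3591+3·7·27=4158; k=3: 399+0+3·19·27=1938 → min 1938.
Length 4: T₁..T₄: k=1: 0+1938+4·3·27=2262; k=2: 84+3591+4·7·27=4431; k=3: 616+0+4·19·27=2668 → min 2262.
Optimal order: (T₁ ((T₂ T₃) T₄)) with cost 2262.

2262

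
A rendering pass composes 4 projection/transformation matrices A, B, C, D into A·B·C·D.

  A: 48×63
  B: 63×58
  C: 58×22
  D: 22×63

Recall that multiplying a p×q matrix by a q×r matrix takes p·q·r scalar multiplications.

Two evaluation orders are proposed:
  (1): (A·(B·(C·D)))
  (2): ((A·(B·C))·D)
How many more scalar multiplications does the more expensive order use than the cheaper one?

Order (1) = (A·(B·(C·D))): (C·D): 58×22 by 22×63 → 58×63, cost 58·22·63 = 80388; (B·(C·D)): 63×58 by 58×63 → 63×63, cost 63·58·63 = 230202; cumulative 310590; (A·(B·(C·D))): 48×63 by 63×63 → 48×63, cost 48·63·63 = 190512; cumulative 501102. Total 501102.
Order (2) = ((A·(B·C))·D): (B·C): 63×58 by 58×22 → 63×22, cost 63·58·22 = 80388; (A·(B·C)): 48×63 by 63×22 → 48×22, cost 48·63·22 = 66528; cumulative 146916; ((A·(B·C))·D): 48×22 by 22×63 → 48×63, cost 48·22·63 = 66528; cumulative 213444. Total 213444.
Difference: |501102 − 213444| = 287658.

287658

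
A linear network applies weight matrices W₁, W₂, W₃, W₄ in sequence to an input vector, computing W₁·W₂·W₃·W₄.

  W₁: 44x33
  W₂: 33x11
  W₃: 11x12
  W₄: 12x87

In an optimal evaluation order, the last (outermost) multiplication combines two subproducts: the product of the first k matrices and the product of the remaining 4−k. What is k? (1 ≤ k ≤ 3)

Adjacent pairs: W₁W₂ = 44·33·11 = 15972; W₂W₃ = 33·11·12 = 4356; W₃W₄ = 11·12·87 = 11484.
Length 3: W₁..W₃: k=1: 0+4356+44·33·12=21780; k=2: 15972+0+44·11·12=21780 → min 21780 | W₂..W₄: k=2: 0+11484+33·11·87=43065; k=3: 4356+0+33·12·87=38808 → min 38808.
Top-level splits: k=1: (W₁..W₁)·(W₂..W₄) → 0+38808+44·33·87 = 165132; k=2: (W₁..W₂)·(W₃..W₄) → 15972+11484+44·11·87 = 69564; k=3: (W₁..W₃)·(W₄..W₄) → 21780+0+44·12·87 = 67716.
Best split is after W₃, i.e. k = 3.

3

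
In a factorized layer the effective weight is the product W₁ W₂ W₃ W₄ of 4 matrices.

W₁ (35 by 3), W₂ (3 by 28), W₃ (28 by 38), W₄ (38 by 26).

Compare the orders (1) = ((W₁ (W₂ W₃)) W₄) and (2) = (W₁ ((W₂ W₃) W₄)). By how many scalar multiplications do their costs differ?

Order (1) = ((W₁ (W₂ W₃)) W₄): (W₂ W₃): 3×28 by 28×38 → 3×38, cost 3·28·38 = 3192; (W₁ (W₂ W₃)): 35×3 by 3×38 → 35×38, cost 35·3·38 = 3990; cumulative 7182; ((W₁ (W₂ W₃)) W₄): 35×38 by 38×26 → 35×26, cost 35·38·26 = 34580; cumulative 41762. Total 41762.
Order (2) = (W₁ ((W₂ W₃) W₄)): (W₂ W₃): 3×28 by 28×38 → 3×38, cost 3·28·38 = 3192; ((W₂ W₃) W₄): 3×38 by 38×26 → 3×26, cost 3·38·26 = 2964; cumulative 6156; (W₁ ((W₂ W₃) W₄)): 35×3 by 3×26 → 35×26, cost 35·3·26 = 2730; cumulative 8886. Total 8886.
Difference: |41762 − 8886| = 32876.

32876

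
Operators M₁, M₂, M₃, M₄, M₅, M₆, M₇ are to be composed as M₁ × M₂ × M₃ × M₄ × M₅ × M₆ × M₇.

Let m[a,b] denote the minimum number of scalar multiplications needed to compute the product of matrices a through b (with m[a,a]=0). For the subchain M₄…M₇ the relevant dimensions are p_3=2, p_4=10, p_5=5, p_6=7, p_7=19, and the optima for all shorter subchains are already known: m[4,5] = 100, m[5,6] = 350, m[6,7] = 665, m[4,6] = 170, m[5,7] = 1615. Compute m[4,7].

436

m[4,7] = min over k∈[4,6] of m[4,k]+m[k+1,7]+p_{3}·p_k·p_{7}.
k=4: 0 + 1615 + 2·10·19 = 1995; k=5: 100 + 665 + 2·5·19 = 955; k=6: 170 + 0 + 2·7·19 = 436.
Minimum: 436 at k=6.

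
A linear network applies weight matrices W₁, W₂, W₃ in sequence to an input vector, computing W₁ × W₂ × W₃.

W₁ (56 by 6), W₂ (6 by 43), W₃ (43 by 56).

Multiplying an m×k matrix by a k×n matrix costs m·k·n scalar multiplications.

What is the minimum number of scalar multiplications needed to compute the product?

Order (W₁ × (W₂ × W₃)): (W₂ × W₃): 6×43 by 43×56 → 6×56, cost 6·43·56 = 14448; (W₁ × (W₂ × W₃)): 56×6 by 6×56 → 56×56, cost 56·6·56 = 18816; cumulative 33264. Total 33264.
Order ((W₁ × W₂) × W₃): (W₁ × W₂): 56×6 by 6×43 → 56×43, cost 56·6·43 = 14448; ((W₁ × W₂) × W₃): 56×43 by 43×56 → 56×56, cost 56·43·56 = 134848; cumulative 149296. Total 149296.
Minimum: 33264.

33264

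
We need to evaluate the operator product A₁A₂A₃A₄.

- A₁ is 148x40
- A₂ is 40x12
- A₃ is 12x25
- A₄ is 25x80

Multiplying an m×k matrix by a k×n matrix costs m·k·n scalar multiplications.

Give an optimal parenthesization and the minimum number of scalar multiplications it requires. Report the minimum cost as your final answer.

237120

Adjacent pairs: A₁A₂ = 148·40·12 = 71040; A₂A₃ = 40·12·25 = 12000; A₃A₄ = 12·25·80 = 24000.
Length 3: A₁..A₃: k=1: 0+12000+148·40·25=160000; k=2: 71040+0+148·12·25=115440 → min 115440 | A₂..A₄: k=2: 0+24000+40·12·80=62400; k=3: 12000+0+40·25·80=92000 → min 62400.
Length 4: A₁..A₄: k=1: 0+62400+148·40·80=536000; k=2: 71040+24000+148·12·80=237120; k=3: 115440+0+148·25·80=411440 → min 237120.
Optimal parenthesization: ((A₁A₂)(A₃A₄)) with cost 237120.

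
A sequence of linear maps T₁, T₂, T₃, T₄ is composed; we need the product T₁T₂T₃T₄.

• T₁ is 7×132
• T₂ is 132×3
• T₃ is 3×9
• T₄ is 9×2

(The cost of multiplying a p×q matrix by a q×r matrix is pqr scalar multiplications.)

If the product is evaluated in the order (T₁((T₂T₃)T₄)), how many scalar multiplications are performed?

7788

(T₂T₃): 132×3 by 3×9 → 132×9, cost 132·3·9 = 3564
((T₂T₃)T₄): 132×9 by 9×2 → 132×2, cost 132·9·2 = 2376; cumulative 5940
(T₁((T₂T₃)T₄)): 7×132 by 132×2 → 7×2, cost 7·132·2 = 1848; cumulative 7788
Total: 7788 scalar multiplications.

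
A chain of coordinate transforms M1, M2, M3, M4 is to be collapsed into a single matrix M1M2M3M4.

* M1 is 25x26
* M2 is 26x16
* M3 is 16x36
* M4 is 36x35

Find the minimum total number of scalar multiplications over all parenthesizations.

44560

Adjacent pairs: M1M2 = 25·26·16 = 10400; M2M3 = 26·16·36 = 14976; M3M4 = 16·36·35 = 20160.
Length 3: M1..M3: k=1: 0+14976+25·26·36=38376; k=2: 10400+0+25·16·36=24800 → min 24800 | M2..M4: k=2: 0+20160+26·16·35=34720; k=3: 14976+0+26·36·35=47736 → min 34720.
Length 4: M1..M4: k=1: 0+34720+25·26·35=57470; k=2: 10400+20160+25·16·35=44560; k=3: 24800+0+25·36·35=56300 → min 44560.
Optimal order: ((M1M2)(M3M4)) with cost 44560.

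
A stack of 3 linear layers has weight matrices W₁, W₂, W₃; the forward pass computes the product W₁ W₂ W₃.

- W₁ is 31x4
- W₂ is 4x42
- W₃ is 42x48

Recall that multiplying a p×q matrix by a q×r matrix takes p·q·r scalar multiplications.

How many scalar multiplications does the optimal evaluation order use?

14016

Order (W₁ (W₂ W₃)): (W₂ W₃): 4×42 by 42×48 → 4×48, cost 4·42·48 = 8064; (W₁ (W₂ W₃)): 31×4 by 4×48 → 31×48, cost 31·4·48 = 5952; cumulative 14016. Total 14016.
Order ((W₁ W₂) W₃): (W₁ W₂): 31×4 by 4×42 → 31×42, cost 31·4·42 = 5208; ((W₁ W₂) W₃): 31×42 by 42×48 → 31×48, cost 31·42·48 = 62496; cumulative 67704. Total 67704.
Minimum: 14016.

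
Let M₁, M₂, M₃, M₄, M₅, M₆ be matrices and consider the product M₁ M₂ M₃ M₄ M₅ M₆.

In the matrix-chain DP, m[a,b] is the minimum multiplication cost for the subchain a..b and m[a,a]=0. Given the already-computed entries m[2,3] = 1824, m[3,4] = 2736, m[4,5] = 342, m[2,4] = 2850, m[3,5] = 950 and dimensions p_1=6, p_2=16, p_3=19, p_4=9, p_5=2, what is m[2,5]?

m[2,5] = min over k∈[2,4] of m[2,k]+m[k+1,5]+p_{1}·p_k·p_{5}.
k=2: 0 + 950 + 6·16·2 = 1142; k=3: 1824 + 342 + 6·19·2 = 2394; k=4: 2850 + 0 + 6·9·2 = 2958.
Minimum: 1142 at k=2.

1142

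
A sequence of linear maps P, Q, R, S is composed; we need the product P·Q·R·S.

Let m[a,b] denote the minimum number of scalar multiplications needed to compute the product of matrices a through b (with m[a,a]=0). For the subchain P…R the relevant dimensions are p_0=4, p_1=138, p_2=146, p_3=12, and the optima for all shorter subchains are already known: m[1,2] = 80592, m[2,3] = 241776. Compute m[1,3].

87600

m[1,3] = min over k∈[1,2] of m[1,k]+m[k+1,3]+p_{0}·p_k·p_{3}.
k=1: 0 + 241776 + 4·138·12 = 248400; k=2: 80592 + 0 + 4·146·12 = 87600.
Minimum: 87600 at k=2.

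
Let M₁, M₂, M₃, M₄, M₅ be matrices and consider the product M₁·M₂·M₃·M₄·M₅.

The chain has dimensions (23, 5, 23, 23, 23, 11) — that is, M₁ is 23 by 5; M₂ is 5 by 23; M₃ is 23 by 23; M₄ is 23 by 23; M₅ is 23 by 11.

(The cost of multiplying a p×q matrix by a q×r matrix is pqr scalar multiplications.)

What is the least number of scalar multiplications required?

Adjacent pairs: M₁M₂ = 23·5·23 = 2645; M₂M₃ = 5·23·23 = 2645; M₃M₄ = 23·23·23 = 12167; M₄M₅ = 23·23·11 = 5819.
Length 3: M₁..M₃: k=1: 0+2645+23·5·23=5290; k=2: 2645+0+23·23·23=14812 → min 5290 | M₂..M₄: k=2: 0+12167+5·23·23=14812; k=3: 2645+0+5·23·23=5290 → min 5290 | M₃..M₅: k=3: 0+5819+23·23·11=11638; k=4: 12167+0+23·23·11=17986 → min 11638.
Length 4: M₁..M₄: k=1: 0+5290+23·5·23=7935; k=2: 2645+12167+23·23·23=26979; k=3: 5290+0+23·23·23=17457 → min 7935 | M₂..M₅: k=2: 0+11638+5·23·11=12903; k=3: 2645+5819+5·23·11=9729; k=4: 5290+0+5·23·11=6555 → min 6555.
Length 5: M₁..M₅: k=1: 0+6555+23·5·11=7820; k=2: 2645+11638+23·23·11=20102; k=3: 5290+5819+23·23·11=16928; k=4: 7935+0+23·23·11=13754 → min 7820.
Optimal order: (M₁·(((M₂·M₃)·M₄)·M₅)) with cost 7820.

7820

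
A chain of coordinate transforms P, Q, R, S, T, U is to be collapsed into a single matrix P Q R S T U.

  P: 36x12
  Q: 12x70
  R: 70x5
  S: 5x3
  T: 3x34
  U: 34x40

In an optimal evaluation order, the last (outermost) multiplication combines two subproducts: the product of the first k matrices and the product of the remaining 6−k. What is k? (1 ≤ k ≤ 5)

Adjacent pairs: PQ = 36·12·70 = 30240; QR = 12·70·5 = 4200; RS = 70·5·3 = 1050; ST = 5·3·34 = 510; TU = 3·34·40 = 4080.
Length 3: P..R: k=1: 0+4200+36·12·5=6360; k=2: 30240+0+36·70·5=42840 → min 6360 | Q..S: k=2: 0+1050+12·70·3=3570; k=3: 4200+0+12·5·3=4380 → min 3570 | R..T: k=3: 0+510+70·5·34=12410; k=4: 1050+0+70·3·34=8190 → min 8190 | S..U: k=4: 0+4080+5·3·40=4680; k=5: 510+0+5·34·40=7310 → min 4680.
Length 4: P..S: k=1: 0+3570+36·12·3=4866; k=2: 30240+1050+36·70·3=38850; k=3: 6360+0+36·5·3=6900 → min 4866 | Q..T: k=2: 0+8190+12·70·34=36750; k=3: 4200+510+12·5·34=6750; k=4: 3570+0+12·3·34=4794 → min 4794 | R..U: k=3: 0+4680+70·5·40=18680; k=4: 1050+4080+70·3·40=13530; k=5: 8190+0+70·34·40=103390 → min 13530.
Length 5: P..T: k=1: 0+4794+36·12·34=19482; k=2: 30240+8190+36·70·34=124110; k=3: 6360+510+36·5·34=12990; k=4: 4866+0+36·3·34=8538 → min 8538 | Q..U: k=2: 0+13530+12·70·40=47130; k=3: 4200+4680+12·5·40=11280; k=4: 3570+4080+12·3·40=9090; k=5: 4794+0+12·34·40=21114 → min 9090.
Top-level splits: k=1: (P..P)·(Q..U) → 0+9090+36·12·40 = 26370; k=2: (P..Q)·(R..U) → 30240+13530+36·70·40 = 144570; k=3: (P..R)·(S..U) → 6360+4680+36·5·40 = 18240; k=4: (P..S)·(T..U) → 4866+4080+36·3·40 = 13266; k=5: (P..T)·(U..U) → 8538+0+36·34·40 = 57498.
Best split is after S, i.e. k = 4.

4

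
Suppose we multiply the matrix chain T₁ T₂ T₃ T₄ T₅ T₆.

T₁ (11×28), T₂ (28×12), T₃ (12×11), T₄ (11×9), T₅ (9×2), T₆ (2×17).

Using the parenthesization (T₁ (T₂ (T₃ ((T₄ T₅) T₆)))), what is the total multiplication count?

13764

(T₄ T₅): 11×9 by 9×2 → 11×2, cost 11·9·2 = 198
((T₄ T₅) T₆): 11×2 by 2×17 → 11×17, cost 11·2·17 = 374; cumulative 572
(T₃ ((T₄ T₅) T₆)): 12×11 by 11×17 → 12×17, cost 12·11·17 = 2244; cumulative 2816
(T₂ (T₃ ((T₄ T₅) T₆))): 28×12 by 12×17 → 28×17, cost 28·12·17 = 5712; cumulative 8528
(T₁ (T₂ (T₃ ((T₄ T₅) T₆)))): 11×28 by 28×17 → 11×17, cost 11·28·17 = 5236; cumulative 13764
Total: 13764 scalar multiplications.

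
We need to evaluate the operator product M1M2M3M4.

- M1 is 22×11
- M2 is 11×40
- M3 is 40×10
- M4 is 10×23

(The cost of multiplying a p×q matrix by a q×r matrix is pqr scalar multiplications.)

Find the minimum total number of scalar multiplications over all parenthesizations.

11880

Adjacent pairs: M1M2 = 22·11·40 = 9680; M2M3 = 11·40·10 = 4400; M3M4 = 40·10·23 = 9200.
Length 3: M1..M3: k=1: 0+4400+22·11·10=6820; k=2: 9680+0+22·40·10=18480 → min 6820 | M2..M4: k=2: 0+9200+11·40·23=19320; k=3: 4400+0+11·10·23=6930 → min 6930.
Length 4: M1..M4: k=1: 0+6930+22·11·23=12496; k=2: 9680+9200+22·40·23=39120; k=3: 6820+0+22·10·23=11880 → min 11880.
Optimal order: ((M1(M2M3))M4) with cost 11880.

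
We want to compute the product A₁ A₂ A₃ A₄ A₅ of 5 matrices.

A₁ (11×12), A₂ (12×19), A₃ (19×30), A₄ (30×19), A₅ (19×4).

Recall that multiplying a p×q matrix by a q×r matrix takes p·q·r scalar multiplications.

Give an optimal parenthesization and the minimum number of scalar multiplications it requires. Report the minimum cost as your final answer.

Adjacent pairs: A₁A₂ = 11·12·19 = 2508; A₂A₃ = 12·19·30 = 6840; A₃A₄ = 19·30·19 = 10830; A₄A₅ = 30·19·4 = 2280.
Length 3: A₁..A₃: k=1: 0+6840+11·12·30=10800; k=2: 2508+0+11·19·30=8778 → min 8778 | A₂..A₄: k=2: 0+10830+12·19·19=15162; k=3: 6840+0+12·30·19=13680 → min 13680 | A₃..A₅: k=3: 0+2280+19·30·4=4560; k=4: 10830+0+19·19·4=12274 → min 4560.
Length 4: A₁..A₄: k=1: 0+13680+11·12·19=16188; k=2: 2508+10830+11·19·19=17309; k=3: 8778+0+11·30·19=15048 → min 15048 | A₂..A₅: k=2: 0+4560+12·19·4=5472; k=3: 6840+2280+12·30·4=10560; k=4: 13680+0+12·19·4=14592 → min 5472.
Length 5: A₁..A₅: k=1: 0+5472+11·12·4=6000; k=2: 2508+4560+11·19·4=7904; k=3: 8778+2280+11·30·4=12378; k=4: 15048+0+11·19·4=15884 → min 6000.
Optimal parenthesization: (A₁ (A₂ (A₃ (A₄ A₅)))) with cost 6000.

6000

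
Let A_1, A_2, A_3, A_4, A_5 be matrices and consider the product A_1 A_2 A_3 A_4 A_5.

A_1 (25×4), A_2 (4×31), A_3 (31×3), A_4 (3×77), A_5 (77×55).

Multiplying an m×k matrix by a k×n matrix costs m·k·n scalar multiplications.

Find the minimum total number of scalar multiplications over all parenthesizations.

Adjacent pairs: A_1A_2 = 25·4·31 = 3100; A_2A_3 = 4·31·3 = 372; A_3A_4 = 31·3·77 = 7161; A_4A_5 = 3·77·55 = 12705.
Length 3: A_1..A_3: k=1: 0+372+25·4·3=672; k=2: 3100+0+25·31·3=5425 → min 672 | A_2..A_4: k=2: 0+7161+4·31·77=16709; k=3: 372+0+4·3·77=1296 → min 1296 | A_3..A_5: k=3: 0+12705+31·3·55=17820; k=4: 7161+0+31·77·55=138446 → min 17820.
Length 4: A_1..A_4: k=1: 0+1296+25·4·77=8996; k=2: 3100+7161+25·31·77=69936; k=3: 672+0+25·3·77=6447 → min 6447 | A_2..A_5: k=2: 0+17820+4·31·55=24640; k=3: 372+12705+4·3·55=13737; k=4: 1296+0+4·77·55=18236 → min 13737.
Length 5: A_1..A_5: k=1: 0+13737+25·4·55=19237; k=2: 3100+17820+25·31·55=63545; k=3: 672+12705+25·3·55=17502; k=4: 6447+0+25·77·55=112322 → min 17502.
Optimal order: ((A_1 (A_2 A_3)) (A_4 A_5)) with cost 17502.

17502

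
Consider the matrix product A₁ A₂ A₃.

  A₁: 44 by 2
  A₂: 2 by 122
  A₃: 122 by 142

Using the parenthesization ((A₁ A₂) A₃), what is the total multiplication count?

(A₁ A₂): 44×2 by 2×122 → 44×122, cost 44·2·122 = 10736
((A₁ A₂) A₃): 44×122 by 122×142 → 44×142, cost 44·122·142 = 762256; cumulative 772992
Total: 772992 scalar multiplications.

772992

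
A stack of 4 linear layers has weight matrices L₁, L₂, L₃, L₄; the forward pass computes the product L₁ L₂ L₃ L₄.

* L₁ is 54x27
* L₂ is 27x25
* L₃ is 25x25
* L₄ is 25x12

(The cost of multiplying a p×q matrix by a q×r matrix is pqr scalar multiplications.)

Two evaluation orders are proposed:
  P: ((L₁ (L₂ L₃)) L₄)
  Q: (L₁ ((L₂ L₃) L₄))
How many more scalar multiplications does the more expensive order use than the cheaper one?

Order P = ((L₁ (L₂ L₃)) L₄): (L₂ L₃): 27×25 by 25×25 → 27×25, cost 27·25·25 = 16875; (L₁ (L₂ L₃)): 54×27 by 27×25 → 54×25, cost 54·27·25 = 36450; cumulative 53325; ((L₁ (L₂ L₃)) L₄): 54×25 by 25×12 → 54×12, cost 54·25·12 = 16200; cumulative 69525. Total 69525.
Order Q = (L₁ ((L₂ L₃) L₄)): (L₂ L₃): 27×25 by 25×25 → 27×25, cost 27·25·25 = 16875; ((L₂ L₃) L₄): 27×25 by 25×12 → 27×12, cost 27·25·12 = 8100; cumulative 24975; (L₁ ((L₂ L₃) L₄)): 54×27 by 27×12 → 54×12, cost 54·27·12 = 17496; cumulative 42471. Total 42471.
Difference: |69525 − 42471| = 27054.

27054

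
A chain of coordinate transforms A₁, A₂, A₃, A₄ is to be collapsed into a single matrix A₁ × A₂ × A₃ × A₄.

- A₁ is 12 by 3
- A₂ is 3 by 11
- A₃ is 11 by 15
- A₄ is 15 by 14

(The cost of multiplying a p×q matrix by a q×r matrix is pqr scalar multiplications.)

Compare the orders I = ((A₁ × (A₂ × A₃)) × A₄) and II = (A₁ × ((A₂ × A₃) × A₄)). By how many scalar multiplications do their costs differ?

1926

Order I = ((A₁ × (A₂ × A₃)) × A₄): (A₂ × A₃): 3×11 by 11×15 → 3×15, cost 3·11·15 = 495; (A₁ × (A₂ × A₃)): 12×3 by 3×15 → 12×15, cost 12·3·15 = 540; cumulative 1035; ((A₁ × (A₂ × A₃)) × A₄): 12×15 by 15×14 → 12×14, cost 12·15·14 = 2520; cumulative 3555. Total 3555.
Order II = (A₁ × ((A₂ × A₃) × A₄)): (A₂ × A₃): 3×11 by 11×15 → 3×15, cost 3·11·15 = 495; ((A₂ × A₃) × A₄): 3×15 by 15×14 → 3×14, cost 3·15·14 = 630; cumulative 1125; (A₁ × ((A₂ × A₃) × A₄)): 12×3 by 3×14 → 12×14, cost 12·3·14 = 504; cumulative 1629. Total 1629.
Difference: |3555 − 1629| = 1926.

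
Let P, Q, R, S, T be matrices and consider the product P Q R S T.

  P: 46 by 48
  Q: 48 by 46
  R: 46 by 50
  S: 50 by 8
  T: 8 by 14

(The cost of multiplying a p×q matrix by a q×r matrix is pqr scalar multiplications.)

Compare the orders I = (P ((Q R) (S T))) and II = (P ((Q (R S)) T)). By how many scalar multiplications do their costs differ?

Order I = (P ((Q R) (S T))): (Q R): 48×46 by 46×50 → 48×50, cost 48·46·50 = 110400; (S T): 50×8 by 8×14 → 50×14, cost 50·8·14 = 5600; ((Q R) (S T)): 48×50 by 50×14 → 48×14, cost 48·50·14 = 33600; cumulative 149600; (P ((Q R) (S T))): 46×48 by 48×14 → 46×14, cost 46·48·14 = 30912; cumulative 180512. Total 180512.
Order II = (P ((Q (R S)) T)): (R S): 46×50 by 50×8 → 46×8, cost 46·50·8 = 18400; (Q (R S)): 48×46 by 46×8 → 48×8, cost 48·46·8 = 17664; cumulative 36064; ((Q (R S)) T): 48×8 by 8×14 → 48×14, cost 48·8·14 = 5376; cumulative 41440; (P ((Q (R S)) T)): 46×48 by 48×14 → 46×14, cost 46·48·14 = 30912; cumulative 72352. Total 72352.
Difference: |180512 − 72352| = 108160.

108160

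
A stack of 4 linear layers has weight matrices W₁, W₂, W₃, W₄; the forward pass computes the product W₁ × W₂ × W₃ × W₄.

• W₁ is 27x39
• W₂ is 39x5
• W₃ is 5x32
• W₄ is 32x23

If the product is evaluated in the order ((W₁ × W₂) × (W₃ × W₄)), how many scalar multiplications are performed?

(W₁ × W₂): 27×39 by 39×5 → 27×5, cost 27·39·5 = 5265
(W₃ × W₄): 5×32 by 32×23 → 5×23, cost 5·32·23 = 3680
((W₁ × W₂) × (W₃ × W₄)): 27×5 by 5×23 → 27×23, cost 27·5·23 = 3105; cumulative 12050
Total: 12050 scalar multiplications.

12050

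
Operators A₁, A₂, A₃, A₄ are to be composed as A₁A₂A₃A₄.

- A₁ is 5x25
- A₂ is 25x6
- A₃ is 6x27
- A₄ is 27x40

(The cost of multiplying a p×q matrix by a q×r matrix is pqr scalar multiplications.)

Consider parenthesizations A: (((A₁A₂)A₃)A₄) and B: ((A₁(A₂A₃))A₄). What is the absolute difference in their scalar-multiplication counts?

Order A = (((A₁A₂)A₃)A₄): (A₁A₂): 5×25 by 25×6 → 5×6, cost 5·25·6 = 750; ((A₁A₂)A₃): 5×6 by 6×27 → 5×27, cost 5·6·27 = 810; cumulative 1560; (((A₁A₂)A₃)A₄): 5×27 by 27×40 → 5×40, cost 5·27·40 = 5400; cumulative 6960. Total 6960.
Order B = ((A₁(A₂A₃))A₄): (A₂A₃): 25×6 by 6×27 → 25×27, cost 25·6·27 = 4050; (A₁(A₂A₃)): 5×25 by 25×27 → 5×27, cost 5·25·27 = 3375; cumulative 7425; ((A₁(A₂A₃))A₄): 5×27 by 27×40 → 5×40, cost 5·27·40 = 5400; cumulative 12825. Total 12825.
Difference: |6960 − 12825| = 5865.

5865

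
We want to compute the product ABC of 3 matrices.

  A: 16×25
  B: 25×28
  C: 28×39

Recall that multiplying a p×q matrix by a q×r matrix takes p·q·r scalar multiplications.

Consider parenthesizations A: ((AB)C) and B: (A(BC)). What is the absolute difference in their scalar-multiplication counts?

14228

Order A = ((AB)C): (AB): 16×25 by 25×28 → 16×28, cost 16·25·28 = 11200; ((AB)C): 16×28 by 28×39 → 16×39, cost 16·28·39 = 17472; cumulative 28672. Total 28672.
Order B = (A(BC)): (BC): 25×28 by 28×39 → 25×39, cost 25·28·39 = 27300; (A(BC)): 16×25 by 25×39 → 16×39, cost 16·25·39 = 15600; cumulative 42900. Total 42900.
Difference: |28672 − 42900| = 14228.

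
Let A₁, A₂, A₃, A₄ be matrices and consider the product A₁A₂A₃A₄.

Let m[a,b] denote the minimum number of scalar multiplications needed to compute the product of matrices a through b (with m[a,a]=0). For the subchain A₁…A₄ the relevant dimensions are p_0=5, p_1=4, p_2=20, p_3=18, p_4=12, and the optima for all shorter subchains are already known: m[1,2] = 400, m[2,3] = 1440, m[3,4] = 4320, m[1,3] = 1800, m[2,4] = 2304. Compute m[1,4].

2544

m[1,4] = min over k∈[1,3] of m[1,k]+m[k+1,4]+p_{0}·p_k·p_{4}.
k=1: 0 + 2304 + 5·4·12 = 2544; k=2: 400 + 4320 + 5·20·12 = 5920; k=3: 1800 + 0 + 5·18·12 = 2880.
Minimum: 2544 at k=1.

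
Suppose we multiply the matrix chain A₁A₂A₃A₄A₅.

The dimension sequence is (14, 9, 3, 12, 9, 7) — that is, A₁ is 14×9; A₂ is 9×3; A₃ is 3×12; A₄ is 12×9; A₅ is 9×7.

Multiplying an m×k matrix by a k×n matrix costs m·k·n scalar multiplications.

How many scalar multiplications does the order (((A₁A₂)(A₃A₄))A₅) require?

(A₁A₂): 14×9 by 9×3 → 14×3, cost 14·9·3 = 378
(A₃A₄): 3×12 by 12×9 → 3×9, cost 3·12·9 = 324
((A₁A₂)(A₃A₄)): 14×3 by 3×9 → 14×9, cost 14·3·9 = 378; cumulative 1080
(((A₁A₂)(A₃A₄))A₅): 14×9 by 9×7 → 14×7, cost 14·9·7 = 882; cumulative 1962
Total: 1962 scalar multiplications.

1962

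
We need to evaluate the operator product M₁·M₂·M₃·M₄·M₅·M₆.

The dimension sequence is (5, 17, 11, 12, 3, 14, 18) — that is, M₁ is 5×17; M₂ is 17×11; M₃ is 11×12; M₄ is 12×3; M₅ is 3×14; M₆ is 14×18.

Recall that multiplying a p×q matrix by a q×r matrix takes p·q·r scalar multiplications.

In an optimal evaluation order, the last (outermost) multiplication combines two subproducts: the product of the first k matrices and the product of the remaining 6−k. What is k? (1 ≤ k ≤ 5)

4

Adjacent pairs: M₁M₂ = 5·17·11 = 935; M₂M₃ = 17·11·12 = 2244; M₃M₄ = 11·12·3 = 396; M₄M₅ = 12·3·14 = 504; M₅M₆ = 3·14·18 = 756.
Length 3: M₁..M₃: k=1: 0+2244+5·17·12=3264; k=2: 935+0+5·11·12=1595 → min 1595 | M₂..M₄: k=2: 0+396+17·11·3=957; k=3: 2244+0+17·12·3=2856 → min 957 | M₃..M₅: k=3: 0+504+11·12·14=2352; k=4: 396+0+11·3·14=858 → min 858 | M₄..M₆: k=4: 0+756+12·3·18=1404; k=5: 504+0+12·14·18=3528 → min 1404.
Length 4: M₁..M₄: k=1: 0+957+5·17·3=1212; k=2: 935+396+5·11·3=1496; k=3: 1595+0+5·12·3=1775 → min 1212 | M₂..M₅: k=2: 0+858+17·11·14=3476; k=3: 2244+504+17·12·14=5604; k=4: 957+0+17·3·14=1671 → min 1671 | M₃..M₆: k=3: 0+1404+11·12·18=3780; k=4: 396+756+11·3·18=1746; k=5: 858+0+11·14·18=3630 → min 1746.
Length 5: M₁..M₅: k=1: 0+1671+5·17·14=2861; k=2: 935+858+5·11·14=2563; k=3: 1595+504+5·12·14=2939; k=4: 1212+0+5·3·14=1422 → min 1422 | M₂..M₆: k=2: 0+1746+17·11·18=5112; k=3: 2244+1404+17·12·18=7320; k=4: 957+756+17·3·18=2631; k=5: 1671+0+17·14·18=5955 → min 2631.
Top-level splits: k=1: (M₁..M₁)·(M₂..M₆) → 0+2631+5·17·18 = 4161; k=2: (M₁..M₂)·(M₃..M₆) → 935+1746+5·11·18 = 3671; k=3: (M₁..M₃)·(M₄..M₆) → 1595+1404+5·12·18 = 4079; k=4: (M₁..M₄)·(M₅..M₆) → 1212+756+5·3·18 = 2238; k=5: (M₁..M₅)·(M₆..M₆) → 1422+0+5·14·18 = 2682.
Best split is after M₄, i.e. k = 4.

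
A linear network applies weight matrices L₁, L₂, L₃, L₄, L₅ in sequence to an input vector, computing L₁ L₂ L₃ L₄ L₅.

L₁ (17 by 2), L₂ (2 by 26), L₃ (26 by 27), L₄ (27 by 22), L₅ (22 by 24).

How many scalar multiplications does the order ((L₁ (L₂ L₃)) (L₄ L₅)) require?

27594

(L₂ L₃): 2×26 by 26×27 → 2×27, cost 2·26·27 = 1404
(L₁ (L₂ L₃)): 17×2 by 2×27 → 17×27, cost 17·2·27 = 918; cumulative 2322
(L₄ L₅): 27×22 by 22×24 → 27×24, cost 27·22·24 = 14256
((L₁ (L₂ L₃)) (L₄ L₅)): 17×27 by 27×24 → 17×24, cost 17·27·24 = 11016; cumulative 27594
Total: 27594 scalar multiplications.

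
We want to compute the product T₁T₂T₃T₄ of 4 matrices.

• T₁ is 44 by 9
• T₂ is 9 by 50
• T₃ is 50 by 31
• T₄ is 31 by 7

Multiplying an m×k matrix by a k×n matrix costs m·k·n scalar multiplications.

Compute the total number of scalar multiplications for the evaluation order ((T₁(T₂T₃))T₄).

(T₂T₃): 9×50 by 50×31 → 9×31, cost 9·50·31 = 13950
(T₁(T₂T₃)): 44×9 by 9×31 → 44×31, cost 44·9·31 = 12276; cumulative 26226
((T₁(T₂T₃))T₄): 44×31 by 31×7 → 44×7, cost 44·31·7 = 9548; cumulative 35774
Total: 35774 scalar multiplications.

35774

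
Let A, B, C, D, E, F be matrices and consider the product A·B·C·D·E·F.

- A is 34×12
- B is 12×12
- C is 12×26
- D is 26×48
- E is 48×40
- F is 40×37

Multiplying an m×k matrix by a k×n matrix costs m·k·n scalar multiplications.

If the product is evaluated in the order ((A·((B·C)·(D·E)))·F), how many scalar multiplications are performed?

132784

(B·C): 12×12 by 12×26 → 12×26, cost 12·12·26 = 3744
(D·E): 26×48 by 48×40 → 26×40, cost 26·48·40 = 49920
((B·C)·(D·E)): 12×26 by 26×40 → 12×40, cost 12·26·40 = 12480; cumulative 66144
(A·((B·C)·(D·E))): 34×12 by 12×40 → 34×40, cost 34·12·40 = 16320; cumulative 82464
((A·((B·C)·(D·E)))·F): 34×40 by 40×37 → 34×37, cost 34·40·37 = 50320; cumulative 132784
Total: 132784 scalar multiplications.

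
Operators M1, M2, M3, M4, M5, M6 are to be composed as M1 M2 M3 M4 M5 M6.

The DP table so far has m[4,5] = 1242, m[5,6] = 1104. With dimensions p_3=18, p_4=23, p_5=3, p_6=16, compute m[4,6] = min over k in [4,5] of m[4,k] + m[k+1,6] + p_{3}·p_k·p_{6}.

2106

m[4,6] = min over k∈[4,5] of m[4,k]+m[k+1,6]+p_{3}·p_k·p_{6}.
k=4: 0 + 1104 + 18·23·16 = 7728; k=5: 1242 + 0 + 18·3·16 = 2106.
Minimum: 2106 at k=5.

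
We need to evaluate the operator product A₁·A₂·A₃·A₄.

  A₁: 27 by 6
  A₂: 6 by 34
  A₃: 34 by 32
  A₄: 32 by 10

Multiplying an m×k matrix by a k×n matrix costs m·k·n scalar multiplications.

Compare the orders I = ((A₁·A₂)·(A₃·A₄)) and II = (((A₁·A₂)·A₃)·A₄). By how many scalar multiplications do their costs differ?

Order I = ((A₁·A₂)·(A₃·A₄)): (A₁·A₂): 27×6 by 6×34 → 27×34, cost 27·6·34 = 5508; (A₃·A₄): 34×32 by 32×10 → 34×10, cost 34·32·10 = 10880; ((A₁·A₂)·(A₃·A₄)): 27×34 by 34×10 → 27×10, cost 27·34·10 = 9180; cumulative 25568. Total 25568.
Order II = (((A₁·A₂)·A₃)·A₄): (A₁·A₂): 27×6 by 6×34 → 27×34, cost 27·6·34 = 5508; ((A₁·A₂)·A₃): 27×34 by 34×32 → 27×32, cost 27·34·32 = 29376; cumulative 34884; (((A₁·A₂)·A₃)·A₄): 27×32 by 32×10 → 27×10, cost 27·32·10 = 8640; cumulative 43524. Total 43524.
Difference: |25568 − 43524| = 17956.

17956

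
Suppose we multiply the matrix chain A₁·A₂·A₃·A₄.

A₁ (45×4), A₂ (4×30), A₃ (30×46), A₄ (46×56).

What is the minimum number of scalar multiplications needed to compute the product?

Adjacent pairs: A₁A₂ = 45·4·30 = 5400; A₂A₃ = 4·30·46 = 5520; A₃A₄ = 30·46·56 = 77280.
Length 3: A₁..A₃: k=1: 0+5520+45·4·46=13800; k=2: 5400+0+45·30·46=67500 → min 13800 | A₂..A₄: k=2: 0+77280+4·30·56=84000; k=3: 5520+0+4·46·56=15824 → min 15824.
Length 4: A₁..A₄: k=1: 0+15824+45·4·56=25904; k=2: 5400+77280+45·30·56=158280; k=3: 13800+0+45·46·56=129720 → min 25904.
Optimal order: (A₁·((A₂·A₃)·A₄)) with cost 25904.

25904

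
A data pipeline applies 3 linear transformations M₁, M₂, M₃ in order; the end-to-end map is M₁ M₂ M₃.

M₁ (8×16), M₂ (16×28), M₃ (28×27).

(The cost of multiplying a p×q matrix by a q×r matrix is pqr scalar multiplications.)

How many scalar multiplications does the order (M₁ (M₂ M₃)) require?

(M₂ M₃): 16×28 by 28×27 → 16×27, cost 16·28·27 = 12096
(M₁ (M₂ M₃)): 8×16 by 16×27 → 8×27, cost 8·16·27 = 3456; cumulative 15552
Total: 15552 scalar multiplications.

15552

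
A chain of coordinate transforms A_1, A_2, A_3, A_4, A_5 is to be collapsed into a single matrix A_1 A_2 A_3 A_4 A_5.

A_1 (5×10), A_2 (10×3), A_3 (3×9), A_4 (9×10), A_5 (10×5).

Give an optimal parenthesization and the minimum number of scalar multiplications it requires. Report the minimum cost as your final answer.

645

Adjacent pairs: A_1A_2 = 5·10·3 = 150; A_2A_3 = 10·3·9 = 270; A_3A_4 = 3·9·10 = 270; A_4A_5 = 9·10·5 = 450.
Length 3: A_1..A_3: k=1: 0+270+5·10·9=720; k=2: 150+0+5·3·9=285 → min 285 | A_2..A_4: k=2: 0+270+10·3·10=570; k=3: 270+0+10·9·10=1170 → min 570 | A_3..A_5: k=3: 0+450+3·9·5=585; k=4: 270+0+3·10·5=420 → min 420.
Length 4: A_1..A_4: k=1: 0+570+5·10·10=1070; k=2: 150+270+5·3·10=570; k=3: 285+0+5·9·10=735 → min 570 | A_2..A_5: k=2: 0+420+10·3·5=570; k=3: 270+450+10·9·5=1170; k=4: 570+0+10·10·5=1070 → min 570.
Length 5: A_1..A_5: k=1: 0+570+5·10·5=820; k=2: 150+420+5·3·5=645; k=3: 285+450+5·9·5=960; k=4: 570+0+5·10·5=820 → min 645.
Optimal parenthesization: ((A_1 A_2) ((A_3 A_4) A_5)) with cost 645.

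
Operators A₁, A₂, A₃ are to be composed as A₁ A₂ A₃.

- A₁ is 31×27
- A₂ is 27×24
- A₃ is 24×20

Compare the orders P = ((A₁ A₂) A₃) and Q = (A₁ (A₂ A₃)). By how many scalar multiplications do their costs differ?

5268

Order P = ((A₁ A₂) A₃): (A₁ A₂): 31×27 by 27×24 → 31×24, cost 31·27·24 = 20088; ((A₁ A₂) A₃): 31×24 by 24×20 → 31×20, cost 31·24·20 = 14880; cumulative 34968. Total 34968.
Order Q = (A₁ (A₂ A₃)): (A₂ A₃): 27×24 by 24×20 → 27×20, cost 27·24·20 = 12960; (A₁ (A₂ A₃)): 31×27 by 27×20 → 31×20, cost 31·27·20 = 16740; cumulative 29700. Total 29700.
Difference: |34968 − 29700| = 5268.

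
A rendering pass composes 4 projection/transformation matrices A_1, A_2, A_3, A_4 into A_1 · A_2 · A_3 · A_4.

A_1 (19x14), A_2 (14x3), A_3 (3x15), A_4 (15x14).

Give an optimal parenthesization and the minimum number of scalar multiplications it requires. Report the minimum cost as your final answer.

2226

Adjacent pairs: A_1A_2 = 19·14·3 = 798; A_2A_3 = 14·3·15 = 630; A_3A_4 = 3·15·14 = 630.
Length 3: A_1..A_3: k=1: 0+630+19·14·15=4620; k=2: 798+0+19·3·15=1653 → min 1653 | A_2..A_4: k=2: 0+630+14·3·14=1218; k=3: 630+0+14·15·14=3570 → min 1218.
Length 4: A_1..A_4: k=1: 0+1218+19·14·14=4942; k=2: 798+630+19·3·14=2226; k=3: 1653+0+19·15·14=5643 → min 2226.
Optimal parenthesization: ((A_1 · A_2) · (A_3 · A_4)) with cost 2226.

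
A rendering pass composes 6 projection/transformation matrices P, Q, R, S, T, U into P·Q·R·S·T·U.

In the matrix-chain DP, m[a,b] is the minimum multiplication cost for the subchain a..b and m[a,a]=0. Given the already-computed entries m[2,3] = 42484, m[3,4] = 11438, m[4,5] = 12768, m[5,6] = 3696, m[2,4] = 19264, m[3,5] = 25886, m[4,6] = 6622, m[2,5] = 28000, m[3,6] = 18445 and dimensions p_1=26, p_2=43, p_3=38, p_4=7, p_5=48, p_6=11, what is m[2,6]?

m[2,6] = min over k∈[2,5] of m[2,k]+m[k+1,6]+p_{1}·p_k·p_{6}.
k=2: 0 + 18445 + 26·43·11 = 30743; k=3: 42484 + 6622 + 26·38·11 = 59974; k=4: 19264 + 3696 + 26·7·11 = 24962; k=5: 28000 + 0 + 26·48·11 = 41728.
Minimum: 24962 at k=4.

24962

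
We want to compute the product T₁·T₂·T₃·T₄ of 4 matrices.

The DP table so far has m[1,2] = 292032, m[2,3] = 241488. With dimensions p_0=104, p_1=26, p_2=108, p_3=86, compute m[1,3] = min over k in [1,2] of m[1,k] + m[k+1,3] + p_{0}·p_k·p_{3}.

474032

m[1,3] = min over k∈[1,2] of m[1,k]+m[k+1,3]+p_{0}·p_k·p_{3}.
k=1: 0 + 241488 + 104·26·86 = 474032; k=2: 292032 + 0 + 104·108·86 = 1257984.
Minimum: 474032 at k=1.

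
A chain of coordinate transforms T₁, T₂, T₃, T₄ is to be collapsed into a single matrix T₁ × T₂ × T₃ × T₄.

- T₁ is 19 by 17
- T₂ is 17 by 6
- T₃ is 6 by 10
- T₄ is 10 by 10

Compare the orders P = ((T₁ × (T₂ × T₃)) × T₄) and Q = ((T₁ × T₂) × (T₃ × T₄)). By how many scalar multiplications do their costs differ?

Order P = ((T₁ × (T₂ × T₃)) × T₄): (T₂ × T₃): 17×6 by 6×10 → 17×10, cost 17·6·10 = 1020; (T₁ × (T₂ × T₃)): 19×17 by 17×10 → 19×10, cost 19·17·10 = 3230; cumulative 4250; ((T₁ × (T₂ × T₃)) × T₄): 19×10 by 10×10 → 19×10, cost 19·10·10 = 1900; cumulative 6150. Total 6150.
Order Q = ((T₁ × T₂) × (T₃ × T₄)): (T₁ × T₂): 19×17 by 17×6 → 19×6, cost 19·17·6 = 1938; (T₃ × T₄): 6×10 by 10×10 → 6×10, cost 6·10·10 = 600; ((T₁ × T₂) × (T₃ × T₄)): 19×6 by 6×10 → 19×10, cost 19·6·10 = 1140; cumulative 3678. Total 3678.
Difference: |6150 − 3678| = 2472.

2472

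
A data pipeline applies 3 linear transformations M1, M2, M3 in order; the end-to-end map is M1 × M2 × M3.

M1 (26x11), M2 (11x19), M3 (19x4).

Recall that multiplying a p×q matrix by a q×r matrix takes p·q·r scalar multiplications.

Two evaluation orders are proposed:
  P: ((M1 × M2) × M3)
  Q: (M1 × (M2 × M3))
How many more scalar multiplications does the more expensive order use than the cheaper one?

Order P = ((M1 × M2) × M3): (M1 × M2): 26×11 by 11×19 → 26×19, cost 26·11·19 = 5434; ((M1 × M2) × M3): 26×19 by 19×4 → 26×4, cost 26·19·4 = 1976; cumulative 7410. Total 7410.
Order Q = (M1 × (M2 × M3)): (M2 × M3): 11×19 by 19×4 → 11×4, cost 11·19·4 = 836; (M1 × (M2 × M3)): 26×11 by 11×4 → 26×4, cost 26·11·4 = 1144; cumulative 1980. Total 1980.
Difference: |7410 − 1980| = 5430.

5430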